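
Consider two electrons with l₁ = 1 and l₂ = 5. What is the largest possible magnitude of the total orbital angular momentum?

By the triangle rule, |l₁ − l₂| ≤ L ≤ l₁ + l₂.
So L can be 4, 5, 6.
The largest magnitude corresponds to L = 6: |L_tot| = ℏ√(6·7) = √42 ℏ.

|L_tot|_max = √42 ℏ ≈ 6.481ℏ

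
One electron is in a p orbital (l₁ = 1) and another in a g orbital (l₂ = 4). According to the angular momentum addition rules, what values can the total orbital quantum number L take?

L = 3, 4, 5

The total orbital quantum number L ranges from |l₁ − l₂| to l₁ + l₂ in integer steps.
Allowed values: L = 3, 4, 5.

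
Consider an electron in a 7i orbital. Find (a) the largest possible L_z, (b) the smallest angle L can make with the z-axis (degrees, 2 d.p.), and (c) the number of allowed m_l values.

For 7i, l = 6.
L_z,max = lℏ = 6ℏ.
cos θ_min = 6/√42, so θ_min ≈ 22.21°.
There are 2l+1 = 13 values of m_l.

L_z,max = 6ℏ; θ_min ≈ 22.21°; 13 values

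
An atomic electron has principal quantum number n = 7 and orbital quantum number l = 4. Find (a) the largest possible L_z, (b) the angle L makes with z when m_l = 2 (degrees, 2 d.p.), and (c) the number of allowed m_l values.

L_z,max = 4ℏ; θ(m_l=2) ≈ 63.43°; 9 values

L_z,max = lℏ = 4ℏ.
For m_l = 2: cos θ = 2/√20, θ ≈ 63.43°.
There are 2l+1 = 9 values of m_l.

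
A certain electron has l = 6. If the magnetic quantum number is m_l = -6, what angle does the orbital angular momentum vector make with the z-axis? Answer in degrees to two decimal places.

|L| = √(l(l+1)) ℏ = √42 ℏ.
L_z = m_l ℏ = −6ℏ.
cos θ = L_z/|L| = -6/√42, so θ ≈ 157.79°.

θ ≈ 157.79°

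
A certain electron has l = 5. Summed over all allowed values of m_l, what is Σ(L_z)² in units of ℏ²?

m_l runs from −5 to 5, i.e. {-5, -4, -3, -2, -1, 0, 1, 2, 3, 4, 5}.
Σ m_l² = 2·(1 + 4 + 9 + 16 + 25) = 110.

Σ(L_z)² = 110 ℏ²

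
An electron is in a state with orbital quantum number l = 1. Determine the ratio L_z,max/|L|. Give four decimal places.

|L| = √2 ℏ ≈ 1.4142ℏ, while L_z,max = lℏ = 1ℏ.
L_z,max/|L| = 1/√2 = 0.7071.

L_z,max/|L| = 0.7071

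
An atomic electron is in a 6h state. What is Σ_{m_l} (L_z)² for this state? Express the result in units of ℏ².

Σ(L_z)² = 110 ℏ²

6h means n = 6, l = 5.
m_l ∈ {-5, -4, -3, -2, -1, 0, 1, 2, 3, 4, 5}.
Summing m² from −5 to 5: Σ m_l² = 110.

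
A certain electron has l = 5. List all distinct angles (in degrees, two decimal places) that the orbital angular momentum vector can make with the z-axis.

θ ∈ {24.09°, 43.09°, 56.79°, 68.58°, 79.48°, 90.00°, 100.52°, 111.42°, 123.21°, 136.91°, 155.91°}

|L| = ℏ√(l(l+1)) = √30 ℏ.
cos θ = m_l/√30 for each m_l ∈ {-5, -4, -3, -2, -1, 0, 1, 2, 3, 4, 5}.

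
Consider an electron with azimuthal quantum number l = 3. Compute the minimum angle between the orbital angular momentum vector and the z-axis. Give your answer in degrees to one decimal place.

θ_min ≈ 30.0°

|L| = ℏ√(l(l+1)) = 2√3 ℏ.
The smallest angle corresponds to the largest L_z, i.e. m_l = l = 3, giving L_z = 3ℏ.
cos θ_min = 3/√12, so θ_min ≈ 30.0°.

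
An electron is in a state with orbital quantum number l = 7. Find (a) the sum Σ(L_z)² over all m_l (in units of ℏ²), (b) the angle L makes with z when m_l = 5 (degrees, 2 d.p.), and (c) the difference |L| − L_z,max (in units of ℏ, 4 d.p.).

Σ m_l² = 280, so Σ(L_z)² = 280 ℏ².
For m_l = 5: cos θ = 5/√56, θ ≈ 48.08°.
|L| − L_z,max = (2√14 − 7)ℏ ≈ 0.4833ℏ.

Σ(L_z)² = 280 ℏ²; θ(m_l=5) ≈ 48.08°; |L|−L_z,max ≈ 0.4833ℏ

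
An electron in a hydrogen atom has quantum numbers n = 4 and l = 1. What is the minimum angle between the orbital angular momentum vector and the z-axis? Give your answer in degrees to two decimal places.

θ_min ≈ 45.00°

|L|² = l(l+1)ℏ² = 2ℏ², so |L| = √2 ℏ.
The smallest angle corresponds to the largest L_z, i.e. m_l = l = 1, giving L_z = 1ℏ.
cos θ_min = 1/√2, so θ_min ≈ 45.00°.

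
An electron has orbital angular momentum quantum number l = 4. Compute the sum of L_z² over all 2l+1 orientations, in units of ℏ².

Σ(L_z)² = 60 ℏ²

m_l runs from −4 to 4, i.e. {-4, -3, -2, -1, 0, 1, 2, 3, 4}.
Σ m_l² = 2·(1 + 4 + 9 + 16) = 60.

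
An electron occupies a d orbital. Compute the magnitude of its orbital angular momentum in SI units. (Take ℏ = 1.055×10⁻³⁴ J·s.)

|L| = 2.584×10⁻³⁴ J·s

For a d orbital, l = 2.
|L| = ℏ√(l(l+1)) = ℏ√(2·3) = √6 ℏ
Numerically, |L| = 2.449 × (1.055×10⁻³⁴ J·s) = 2.584×10⁻³⁴ J·s.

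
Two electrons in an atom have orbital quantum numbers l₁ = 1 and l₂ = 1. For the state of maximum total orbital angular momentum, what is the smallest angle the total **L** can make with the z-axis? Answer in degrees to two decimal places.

The total orbital quantum number L ranges from |l₁ − l₂| to l₁ + l₂ in integer steps.
Allowed values: L = 0, 1, 2.
The maximum is L = 2, with |L_tot| = ℏ√(2·3) = √6 ℏ.
The minimum angle with z is arccos(2/√6) ≈ 35.26°.

θ_min ≈ 35.26°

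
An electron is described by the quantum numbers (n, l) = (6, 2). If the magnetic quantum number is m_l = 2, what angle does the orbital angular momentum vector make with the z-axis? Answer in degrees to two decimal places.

θ ≈ 35.26°

|L| = ℏ√(l(l+1)) = √6 ℏ.
L_z = m_l ℏ = 2ℏ.
cos θ = L_z/|L| = 2/√6, so θ ≈ 35.26°.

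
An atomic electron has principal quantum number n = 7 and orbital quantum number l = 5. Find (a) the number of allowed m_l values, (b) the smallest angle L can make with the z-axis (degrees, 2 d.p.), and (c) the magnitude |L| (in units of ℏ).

11 values; θ_min ≈ 24.09°; |L| = √30 ℏ ≈ 5.477ℏ

There are 2l+1 = 11 values of m_l.
cos θ_min = 5/√30, so θ_min ≈ 24.09°.
|L| = ℏ√(5·6) = √30 ℏ ≈ 5.477ℏ.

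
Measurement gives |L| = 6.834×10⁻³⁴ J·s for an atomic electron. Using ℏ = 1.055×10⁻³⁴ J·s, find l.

l = 6

Dividing by ℏ: |L|/ℏ ≈ 6.478.
Set l(l+1) = 41.96; the integer solution is l = 6.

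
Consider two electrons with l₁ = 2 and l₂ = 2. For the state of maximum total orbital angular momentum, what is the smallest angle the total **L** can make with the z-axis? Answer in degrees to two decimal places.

θ_min ≈ 26.57°

L runs from |2 − 2| = 0 to 2 + 2 = 4.
Allowed values: L = 0, 1, 2, 3, 4.
The maximum is L = 4, with |L_tot| = ℏ√(4·5) = 2√5 ℏ.
The minimum angle with z is arccos(4/√20) ≈ 26.57°.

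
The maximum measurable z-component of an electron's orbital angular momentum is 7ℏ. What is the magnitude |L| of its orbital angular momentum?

L_z,max = lℏ, so l = 7.
|L| = ℏ√(l(l+1)) = 2√14 ℏ.

|L| = 2√14 ℏ ≈ 7.483ℏ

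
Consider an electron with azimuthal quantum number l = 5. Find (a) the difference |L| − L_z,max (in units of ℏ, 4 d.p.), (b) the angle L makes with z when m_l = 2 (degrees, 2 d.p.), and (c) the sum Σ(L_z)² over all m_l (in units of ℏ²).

|L| − L_z,max = (√30 − 5)ℏ ≈ 0.4772ℏ.
For m_l = 2: cos θ = 2/√30, θ ≈ 68.58°.
Σ m_l² = 110, so Σ(L_z)² = 110 ℏ².

|L|−L_z,max ≈ 0.4772ℏ; θ(m_l=2) ≈ 68.58°; Σ(L_z)² = 110 ℏ²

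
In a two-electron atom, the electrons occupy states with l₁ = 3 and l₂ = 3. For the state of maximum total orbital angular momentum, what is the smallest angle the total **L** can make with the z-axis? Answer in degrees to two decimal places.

The total orbital quantum number L ranges from |l₁ − l₂| to l₁ + l₂ in integer steps.
L ∈ {0, 1, 2, 3, 4, 5, 6}.
The maximum is L = 6, with |L_tot| = ℏ√(6·7) = √42 ℏ.
The minimum angle with z is arccos(6/√42) ≈ 22.21°.

θ_min ≈ 22.21°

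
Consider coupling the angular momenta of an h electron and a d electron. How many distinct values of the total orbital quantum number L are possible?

5

By the triangle rule, |l₁ − l₂| ≤ L ≤ l₁ + l₂.
Allowed values: L = 3, 4, 5, 6, 7.
That is 5 values.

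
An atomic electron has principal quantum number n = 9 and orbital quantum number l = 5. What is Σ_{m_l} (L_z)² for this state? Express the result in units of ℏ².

Σ(L_z)² = 110 ℏ²

The allowed m_l values are -5, -4, -3, -2, -1, 0, 1, 2, 3, 4, 5.
Σ m_l² = l(l+1)(2l+1)/3 = 5·6·11/3 = 110.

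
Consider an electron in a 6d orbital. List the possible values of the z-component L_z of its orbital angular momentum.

For 6d, l = 2.
L_z = m_l ℏ with m_l ranging from −l to +l in integer steps.
For l = 2: m_l ∈ {-2, -1, 0, 1, 2}.

L_z ∈ {−2ℏ, −ℏ, 0, ℏ, 2ℏ}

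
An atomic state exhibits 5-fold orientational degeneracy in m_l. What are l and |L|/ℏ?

l = 2, |L| = √6 ℏ ≈ 2.449ℏ

Since there are 2l+1 = 5 values of m_l, l = 2.
|L| = ℏ√(l(l+1)) = ℏ√(2·3) = √6 ℏ.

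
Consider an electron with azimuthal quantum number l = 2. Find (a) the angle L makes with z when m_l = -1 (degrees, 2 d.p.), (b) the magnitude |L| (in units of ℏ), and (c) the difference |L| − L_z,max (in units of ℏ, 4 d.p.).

θ(m_l=-1) ≈ 114.09°; |L| = √6 ℏ ≈ 2.449ℏ; |L|−L_z,max ≈ 0.4495ℏ

For m_l = -1: cos θ = -1/√6, θ ≈ 114.09°.
|L| = ℏ√(2·3) = √6 ℏ ≈ 2.449ℏ.
|L| − L_z,max = (√6 − 2)ℏ ≈ 0.4495ℏ.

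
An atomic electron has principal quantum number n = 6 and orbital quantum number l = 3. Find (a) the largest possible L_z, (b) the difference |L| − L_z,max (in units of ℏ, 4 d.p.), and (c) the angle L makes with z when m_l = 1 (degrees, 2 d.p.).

L_z,max = 3ℏ; |L|−L_z,max ≈ 0.4641ℏ; θ(m_l=1) ≈ 73.22°

L_z,max = lℏ = 3ℏ.
|L| − L_z,max = (2√3 − 3)ℏ ≈ 0.4641ℏ.
For m_l = 1: cos θ = 1/√12, θ ≈ 73.22°.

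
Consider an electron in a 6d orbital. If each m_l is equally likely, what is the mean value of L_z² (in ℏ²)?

⟨L_z²⟩ = 2 ℏ²

For 6d, l = 2.
The allowed m_l values are -2, -1, 0, 1, 2.
⟨L_z²⟩ = ℏ²·(Σ m_l²)/(2l+1) = ℏ²·10/5 = 2ℏ².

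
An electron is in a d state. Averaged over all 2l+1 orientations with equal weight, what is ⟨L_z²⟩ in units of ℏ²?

For a d orbital, l = 2.
m_l runs from −2 to 2, i.e. {-2, -1, 0, 1, 2}.
⟨L_z²⟩ = ℏ²·l(l+1)/3 = 2ℏ².

⟨L_z²⟩ = 2 ℏ²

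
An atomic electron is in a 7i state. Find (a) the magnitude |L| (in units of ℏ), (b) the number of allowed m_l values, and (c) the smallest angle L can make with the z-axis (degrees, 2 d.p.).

For 7i, l = 6.
|L| = ℏ√(6·7) = √42 ℏ ≈ 6.481ℏ.
There are 2l+1 = 13 values of m_l.
cos θ_min = 6/√42, so θ_min ≈ 22.21°.

|L| = √42 ℏ ≈ 6.481ℏ; 13 values; θ_min ≈ 22.21°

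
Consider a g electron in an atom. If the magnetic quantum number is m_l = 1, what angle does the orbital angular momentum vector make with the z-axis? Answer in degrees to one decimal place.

A g state has l = 4.
|L| = √(l(l+1)) ℏ = 2√5 ℏ.
L_z = m_l ℏ = 1ℏ.
cos θ = L_z/|L| = 1/√20, so θ ≈ 77.1°.

θ ≈ 77.1°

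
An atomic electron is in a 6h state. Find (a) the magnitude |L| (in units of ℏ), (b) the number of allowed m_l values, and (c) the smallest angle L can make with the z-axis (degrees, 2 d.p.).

The 6h subshell has l = 5.
|L| = ℏ√(5·6) = √30 ℏ ≈ 5.477ℏ.
There are 2l+1 = 11 values of m_l.
cos θ_min = 5/√30, so θ_min ≈ 24.09°.

|L| = √30 ℏ ≈ 5.477ℏ; 11 values; θ_min ≈ 24.09°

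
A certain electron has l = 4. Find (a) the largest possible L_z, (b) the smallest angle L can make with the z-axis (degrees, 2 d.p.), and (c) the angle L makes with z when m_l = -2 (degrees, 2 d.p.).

L_z,max = lℏ = 4ℏ.
cos θ_min = 4/√20, so θ_min ≈ 26.57°.
For m_l = -2: cos θ = -2/√20, θ ≈ 116.57°.

L_z,max = 4ℏ; θ_min ≈ 26.57°; θ(m_l=-2) ≈ 116.57°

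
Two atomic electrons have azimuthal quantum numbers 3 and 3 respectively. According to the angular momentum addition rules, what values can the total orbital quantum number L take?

Angular momentum addition gives L = |l₁ − l₂|, …, l₁ + l₂.
L ∈ {0, 1, 2, 3, 4, 5, 6}.

L = 0, 1, 2, 3, 4, 5, 6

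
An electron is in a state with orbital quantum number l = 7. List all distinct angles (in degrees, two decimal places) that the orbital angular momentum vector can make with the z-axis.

|L|² = l(l+1)ℏ² = 56ℏ², so |L| = 2√14 ℏ.
cos θ = m_l/√56 for each m_l ∈ {-7, -6, -5, -4, -3, -2, -1, 0, 1, 2, 3, 4, 5, 6, 7}.

θ ∈ {20.70°, 36.70°, 48.08°, 57.69°, 66.37°, 74.50°, 82.32°, 90.00°, 97.68°, 105.50°, 113.63°, 122.31°, 131.92°, 143.30°, 159.30°}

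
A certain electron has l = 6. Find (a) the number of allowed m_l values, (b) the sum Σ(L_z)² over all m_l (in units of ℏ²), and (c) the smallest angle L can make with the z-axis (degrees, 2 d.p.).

There are 2l+1 = 13 values of m_l.
Σ m_l² = 182, so Σ(L_z)² = 182 ℏ².
cos θ_min = 6/√42, so θ_min ≈ 22.21°.

13 values; Σ(L_z)² = 182 ℏ²; θ_min ≈ 22.21°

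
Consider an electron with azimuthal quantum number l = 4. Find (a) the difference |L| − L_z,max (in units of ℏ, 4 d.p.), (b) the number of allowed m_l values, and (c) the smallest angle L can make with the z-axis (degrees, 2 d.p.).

|L|−L_z,max ≈ 0.4721ℏ; 9 values; θ_min ≈ 26.57°

|L| − L_z,max = (2√5 − 4)ℏ ≈ 0.4721ℏ.
There are 2l+1 = 9 values of m_l.
cos θ_min = 4/√20, so θ_min ≈ 26.57°.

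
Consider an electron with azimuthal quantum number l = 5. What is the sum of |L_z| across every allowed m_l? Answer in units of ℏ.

Σ|L_z| = 30 ℏ

m_l runs from −5 to 5, i.e. {-5, -4, -3, -2, -1, 0, 1, 2, 3, 4, 5}.
Σ|m_l| = 2(1+2+…+5) = 30.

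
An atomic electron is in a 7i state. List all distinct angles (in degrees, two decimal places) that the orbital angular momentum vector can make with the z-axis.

7i means n = 7, l = 6.
|L|² = l(l+1)ℏ² = 42ℏ², so |L| = √42 ℏ.
cos θ = m_l/√42 for each m_l ∈ {-6, -5, -4, -3, -2, -1, 0, 1, 2, 3, 4, 5, 6}.

θ ∈ {22.21°, 39.51°, 51.89°, 62.42°, 72.02°, 81.12°, 90.00°, 98.88°, 107.98°, 117.58°, 128.11°, 140.49°, 157.79°}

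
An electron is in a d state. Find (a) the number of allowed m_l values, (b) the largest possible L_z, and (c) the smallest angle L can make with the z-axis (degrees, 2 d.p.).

5 values; L_z,max = 2ℏ; θ_min ≈ 35.26°

For a d orbital, l = 2.
There are 2l+1 = 5 values of m_l.
L_z,max = lℏ = 2ℏ.
cos θ_min = 2/√6, so θ_min ≈ 35.26°.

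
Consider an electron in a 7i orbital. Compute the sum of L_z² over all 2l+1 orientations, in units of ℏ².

Σ(L_z)² = 182 ℏ²

For 7i, l = 6.
The allowed m_l values are -6, -5, -4, -3, -2, -1, 0, 1, 2, 3, 4, 5, 6.
Σ m_l² = 2·(1 + 4 + 9 + 16 + 25 + 36) = 182.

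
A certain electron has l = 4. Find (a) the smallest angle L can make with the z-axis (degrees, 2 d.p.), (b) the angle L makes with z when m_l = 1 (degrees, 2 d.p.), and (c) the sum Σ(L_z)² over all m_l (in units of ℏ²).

θ_min ≈ 26.57°; θ(m_l=1) ≈ 77.08°; Σ(L_z)² = 60 ℏ²

cos θ_min = 4/√20, so θ_min ≈ 26.57°.
For m_l = 1: cos θ = 1/√20, θ ≈ 77.08°.
Σ m_l² = 60, so Σ(L_z)² = 60 ℏ².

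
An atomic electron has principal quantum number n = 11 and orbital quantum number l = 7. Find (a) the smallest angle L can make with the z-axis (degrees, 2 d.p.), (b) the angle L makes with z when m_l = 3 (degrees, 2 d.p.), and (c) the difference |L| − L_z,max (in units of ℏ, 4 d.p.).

θ_min ≈ 20.70°; θ(m_l=3) ≈ 66.37°; |L|−L_z,max ≈ 0.4833ℏ

cos θ_min = 7/√56, so θ_min ≈ 20.70°.
For m_l = 3: cos θ = 3/√56, θ ≈ 66.37°.
|L| − L_z,max = (2√14 − 7)ℏ ≈ 0.4833ℏ.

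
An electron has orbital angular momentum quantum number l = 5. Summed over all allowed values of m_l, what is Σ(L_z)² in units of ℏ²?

m_l runs from −5 to 5, i.e. {-5, -4, -3, -2, -1, 0, 1, 2, 3, 4, 5}.
Σ m_l² = 2·(1 + 4 + 9 + 16 + 25) = 110.

Σ(L_z)² = 110 ℏ²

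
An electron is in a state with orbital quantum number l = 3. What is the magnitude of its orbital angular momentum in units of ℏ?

|L| = ℏ√(l(l+1)) = ℏ√(3·4) = 2√3 ℏ

|L| = 2√3 ℏ ≈ 3.464ℏ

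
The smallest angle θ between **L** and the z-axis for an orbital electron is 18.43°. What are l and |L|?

l = 9, |L| = 3√10 ℏ ≈ 9.487ℏ

cos θ_min = l/√(l(l+1)) = √(l/(l+1)), so l/(l+1) = cos²(18.43°) = 0.9001.
l = cos²θ/sin²θ ≈ 9.
Then |L| = ℏ√(9·10) = 3√10 ℏ.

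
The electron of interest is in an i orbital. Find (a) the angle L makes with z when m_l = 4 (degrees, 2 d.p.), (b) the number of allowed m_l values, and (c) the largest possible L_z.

An i state has l = 6.
For m_l = 4: cos θ = 4/√42, θ ≈ 51.89°.
There are 2l+1 = 13 values of m_l.
L_z,max = lℏ = 6ℏ.

θ(m_l=4) ≈ 51.89°; 13 values; L_z,max = 6ℏ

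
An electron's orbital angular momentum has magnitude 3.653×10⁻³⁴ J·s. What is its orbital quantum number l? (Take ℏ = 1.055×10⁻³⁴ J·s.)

l = 3

Dividing by ℏ: |L|/ℏ ≈ 3.463.
l(l+1) ≈ 3.463² ≈ 11.99, so l = 3.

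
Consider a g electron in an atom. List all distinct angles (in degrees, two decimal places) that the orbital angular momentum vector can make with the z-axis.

G corresponds to l = 4.
|L| = √(l(l+1)) ℏ = 2√5 ℏ.
cos θ = m_l/√20 for each m_l ∈ {-4, -3, -2, -1, 0, 1, 2, 3, 4}.

θ ∈ {26.57°, 47.87°, 63.43°, 77.08°, 90.00°, 102.92°, 116.57°, 132.13°, 153.43°}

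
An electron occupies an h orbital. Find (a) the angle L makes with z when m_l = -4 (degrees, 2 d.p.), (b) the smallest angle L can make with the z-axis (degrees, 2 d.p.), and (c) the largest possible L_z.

θ(m_l=-4) ≈ 136.91°; θ_min ≈ 24.09°; L_z,max = 5ℏ

The letter h corresponds to l = 5.
For m_l = -4: cos θ = -4/√30, θ ≈ 136.91°.
cos θ_min = 5/√30, so θ_min ≈ 24.09°.
L_z,max = lℏ = 5ℏ.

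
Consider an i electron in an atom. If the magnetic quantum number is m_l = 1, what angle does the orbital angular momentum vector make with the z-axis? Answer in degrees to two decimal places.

θ ≈ 81.12°

For an i orbital, l = 6.
|L| = √(l(l+1)) ℏ = √42 ℏ.
L_z = m_l ℏ = 1ℏ.
cos θ = L_z/|L| = 1/√42, so θ ≈ 81.12°.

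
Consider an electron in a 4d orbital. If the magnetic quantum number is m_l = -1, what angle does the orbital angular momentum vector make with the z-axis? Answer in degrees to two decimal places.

θ ≈ 114.09°

4d means n = 4, l = 2.
|L|² = l(l+1)ℏ² = 6ℏ², so |L| = √6 ℏ.
L_z = m_l ℏ = −1ℏ.
cos θ = L_z/|L| = -1/√6, so θ ≈ 114.09°.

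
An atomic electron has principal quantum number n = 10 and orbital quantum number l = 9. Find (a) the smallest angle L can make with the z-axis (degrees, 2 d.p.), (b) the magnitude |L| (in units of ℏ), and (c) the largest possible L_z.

cos θ_min = 9/√90, so θ_min ≈ 18.43°.
|L| = ℏ√(9·10) = 3√10 ℏ ≈ 9.487ℏ.
L_z,max = lℏ = 9ℏ.

θ_min ≈ 18.43°; |L| = 3√10 ℏ ≈ 9.487ℏ; L_z,max = 9ℏ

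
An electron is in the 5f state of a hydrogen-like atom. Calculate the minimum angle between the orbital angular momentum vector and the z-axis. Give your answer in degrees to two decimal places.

θ_min ≈ 30.00°

The 5f subshell has l = 3.
|L|² = l(l+1)ℏ² = 12ℏ², so |L| = 2√3 ℏ.
The smallest angle corresponds to the largest L_z, i.e. m_l = l = 3, giving L_z = 3ℏ.
cos θ_min = 3/√12, so θ_min ≈ 30.00°.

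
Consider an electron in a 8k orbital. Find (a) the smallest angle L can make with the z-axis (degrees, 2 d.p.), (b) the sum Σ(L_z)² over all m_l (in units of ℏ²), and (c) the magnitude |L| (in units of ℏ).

For 8k, l = 7.
cos θ_min = 7/√56, so θ_min ≈ 20.70°.
Σ m_l² = 280, so Σ(L_z)² = 280 ℏ².
|L| = ℏ√(7·8) = 2√14 ℏ ≈ 7.483ℏ.

θ_min ≈ 20.70°; Σ(L_z)² = 280 ℏ²; |L| = 2√14 ℏ ≈ 7.483ℏ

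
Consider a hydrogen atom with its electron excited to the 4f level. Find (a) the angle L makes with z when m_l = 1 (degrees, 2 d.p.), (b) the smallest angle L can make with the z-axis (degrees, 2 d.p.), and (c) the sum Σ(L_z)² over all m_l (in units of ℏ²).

θ(m_l=1) ≈ 73.22°; θ_min ≈ 30.00°; Σ(L_z)² = 28 ℏ²

The 4f level has l = 3.
For m_l = 1: cos θ = 1/√12, θ ≈ 73.22°.
cos θ_min = 3/√12, so θ_min ≈ 30.00°.
Σ m_l² = 28, so Σ(L_z)² = 28 ℏ².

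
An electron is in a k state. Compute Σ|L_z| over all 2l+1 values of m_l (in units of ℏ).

For a k orbital, l = 7.
m_l runs from −7 to 7, i.e. {-7, -6, -5, -4, -3, -2, -1, 0, 1, 2, 3, 4, 5, 6, 7}.
Σ|m_l| = 2·7(7+1)/2 = 56.

Σ|L_z| = 56 ℏ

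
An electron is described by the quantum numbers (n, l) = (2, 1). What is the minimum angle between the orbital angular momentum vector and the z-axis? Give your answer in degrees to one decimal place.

|L| = √(l(l+1)) ℏ = √2 ℏ.
The smallest angle corresponds to the largest L_z, i.e. m_l = l = 1, giving L_z = 1ℏ.
cos θ_min = 1/√2, so θ_min ≈ 45.0°.

θ_min ≈ 45.0°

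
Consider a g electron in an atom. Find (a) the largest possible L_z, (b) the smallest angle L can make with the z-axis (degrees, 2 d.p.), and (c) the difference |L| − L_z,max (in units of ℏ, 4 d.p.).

For a g orbital, l = 4.
L_z,max = lℏ = 4ℏ.
cos θ_min = 4/√20, so θ_min ≈ 26.57°.
|L| − L_z,max = (2√5 − 4)ℏ ≈ 0.4721ℏ.

L_z,max = 4ℏ; θ_min ≈ 26.57°; |L|−L_z,max ≈ 0.4721ℏ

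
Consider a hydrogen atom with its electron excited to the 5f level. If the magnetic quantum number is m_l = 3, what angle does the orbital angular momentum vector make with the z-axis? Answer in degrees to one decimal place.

The 5f level has l = 3.
|L|² = l(l+1)ℏ² = 12ℏ², so |L| = 2√3 ℏ.
L_z = m_l ℏ = 3ℏ.
cos θ = L_z/|L| = 3/√12, so θ ≈ 30.0°.

θ ≈ 30.0°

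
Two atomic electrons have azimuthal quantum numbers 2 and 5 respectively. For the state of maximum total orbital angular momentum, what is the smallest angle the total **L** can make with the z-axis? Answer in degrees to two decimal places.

By the triangle rule, |l₁ − l₂| ≤ L ≤ l₁ + l₂.
Allowed values: L = 3, 4, 5, 6, 7.
The maximum is L = 7, with |L_tot| = ℏ√(7·8) = 2√14 ℏ.
The minimum angle with z is arccos(7/√56) ≈ 20.70°.

θ_min ≈ 20.70°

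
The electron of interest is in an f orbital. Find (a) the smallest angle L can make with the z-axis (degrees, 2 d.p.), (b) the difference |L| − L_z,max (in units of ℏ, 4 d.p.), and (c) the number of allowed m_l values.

An f state has l = 3.
cos θ_min = 3/√12, so θ_min ≈ 30.00°.
|L| − L_z,max = (2√3 − 3)ℏ ≈ 0.4641ℏ.
There are 2l+1 = 7 values of m_l.

θ_min ≈ 30.00°; |L|−L_z,max ≈ 0.4641ℏ; 7 values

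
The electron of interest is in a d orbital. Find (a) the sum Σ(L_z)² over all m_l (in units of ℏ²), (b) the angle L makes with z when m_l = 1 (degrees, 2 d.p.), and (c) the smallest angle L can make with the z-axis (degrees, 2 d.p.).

D corresponds to l = 2.
Σ m_l² = 10, so Σ(L_z)² = 10 ℏ².
For m_l = 1: cos θ = 1/√6, θ ≈ 65.91°.
cos θ_min = 2/√6, so θ_min ≈ 35.26°.

Σ(L_z)² = 10 ℏ²; θ(m_l=1) ≈ 65.91°; θ_min ≈ 35.26°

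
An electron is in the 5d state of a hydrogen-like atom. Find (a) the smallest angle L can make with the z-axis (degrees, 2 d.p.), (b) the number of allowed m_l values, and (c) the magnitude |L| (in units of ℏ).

θ_min ≈ 35.26°; 5 values; |L| = √6 ℏ ≈ 2.449ℏ

The 5d subshell has l = 2.
cos θ_min = 2/√6, so θ_min ≈ 35.26°.
There are 2l+1 = 5 values of m_l.
|L| = ℏ√(2·3) = √6 ℏ ≈ 2.449ℏ.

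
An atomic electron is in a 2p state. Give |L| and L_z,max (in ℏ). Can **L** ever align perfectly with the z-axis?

No: L_z,max = 1ℏ < |L| = √2 ℏ ≈ 1.414ℏ

For 2p, l = 1.
|L| = √2 ℏ ≈ 1.4142ℏ, while L_z,max = lℏ = 1ℏ.
Since |L| > L_z,max, the vector can never point exactly along z; the closest it comes is θ_min = arccos(1/√2) ≈ 45.0°.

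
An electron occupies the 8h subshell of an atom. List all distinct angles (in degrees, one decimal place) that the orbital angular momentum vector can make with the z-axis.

For 8h, l = 5.
|L|² = l(l+1)ℏ² = 30ℏ², so |L| = √30 ℏ.
cos θ = m_l/√30 for each m_l ∈ {-5, -4, -3, -2, -1, 0, 1, 2, 3, 4, 5}.

θ ∈ {24.1°, 43.1°, 56.8°, 68.6°, 79.5°, 90.0°, 100.5°, 111.4°, 123.2°, 136.9°, 155.9°}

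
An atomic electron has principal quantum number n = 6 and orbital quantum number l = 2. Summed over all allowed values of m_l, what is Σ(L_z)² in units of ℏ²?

Σ(L_z)² = 10 ℏ²

The allowed m_l values are -2, -1, 0, 1, 2.
Summing m² from −2 to 2: Σ m_l² = 10.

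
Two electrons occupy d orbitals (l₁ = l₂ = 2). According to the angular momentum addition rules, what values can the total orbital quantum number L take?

L = 0, 1, 2, 3, 4

Angular momentum addition gives L = |l₁ − l₂|, …, l₁ + l₂.
So L can be 0, 1, 2, 3, 4.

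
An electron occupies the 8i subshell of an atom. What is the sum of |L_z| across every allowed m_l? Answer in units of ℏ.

Σ|L_z| = 42 ℏ

8i means n = 8, l = 6.
m_l ∈ {-6, -5, -4, -3, -2, -1, 0, 1, 2, 3, 4, 5, 6}.
Σ|m_l| = l(l+1) = 42.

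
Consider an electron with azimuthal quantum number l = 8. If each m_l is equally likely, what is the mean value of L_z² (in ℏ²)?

The allowed m_l values are -8, -7, -6, -5, -4, -3, -2, -1, 0, 1, 2, 3, 4, 5, 6, 7, 8.
Average of L_z² over 17 states: 408/17 ℏ² = 24 ℏ².

⟨L_z²⟩ = 24 ℏ²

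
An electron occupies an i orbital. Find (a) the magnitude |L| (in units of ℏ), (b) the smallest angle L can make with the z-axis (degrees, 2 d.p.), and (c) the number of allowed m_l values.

For an i orbital, l = 6.
|L| = ℏ√(6·7) = √42 ℏ ≈ 6.481ℏ.
cos θ_min = 6/√42, so θ_min ≈ 22.21°.
There are 2l+1 = 13 values of m_l.

|L| = √42 ℏ ≈ 6.481ℏ; θ_min ≈ 22.21°; 13 values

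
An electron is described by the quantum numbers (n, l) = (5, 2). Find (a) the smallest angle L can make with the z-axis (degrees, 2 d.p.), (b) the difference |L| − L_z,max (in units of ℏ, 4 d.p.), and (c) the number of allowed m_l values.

θ_min ≈ 35.26°; |L|−L_z,max ≈ 0.4495ℏ; 5 values

cos θ_min = 2/√6, so θ_min ≈ 35.26°.
|L| − L_z,max = (√6 − 2)ℏ ≈ 0.4495ℏ.
There are 2l+1 = 5 values of m_l.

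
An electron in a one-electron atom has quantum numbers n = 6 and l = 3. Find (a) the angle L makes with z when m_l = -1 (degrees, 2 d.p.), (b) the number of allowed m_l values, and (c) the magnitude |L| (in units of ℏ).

θ(m_l=-1) ≈ 106.78°; 7 values; |L| = 2√3 ℏ ≈ 3.464ℏ

For m_l = -1: cos θ = -1/√12, θ ≈ 106.78°.
There are 2l+1 = 7 values of m_l.
|L| = ℏ√(3·4) = 2√3 ℏ ≈ 3.464ℏ.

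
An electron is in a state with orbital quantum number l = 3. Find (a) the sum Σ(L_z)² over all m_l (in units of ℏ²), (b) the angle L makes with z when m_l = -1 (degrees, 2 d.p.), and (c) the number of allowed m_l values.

Σ(L_z)² = 28 ℏ²; θ(m_l=-1) ≈ 106.78°; 7 values

Σ m_l² = 28, so Σ(L_z)² = 28 ℏ².
For m_l = -1: cos θ = -1/√12, θ ≈ 106.78°.
There are 2l+1 = 7 values of m_l.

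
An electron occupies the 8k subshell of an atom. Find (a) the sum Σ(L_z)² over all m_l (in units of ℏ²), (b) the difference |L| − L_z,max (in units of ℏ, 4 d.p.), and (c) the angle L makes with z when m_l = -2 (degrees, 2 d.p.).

The 8k subshell has l = 7.
Σ m_l² = 280, so Σ(L_z)² = 280 ℏ².
|L| − L_z,max = (2√14 − 7)ℏ ≈ 0.4833ℏ.
For m_l = -2: cos θ = -2/√56, θ ≈ 105.50°.

Σ(L_z)² = 280 ℏ²; |L|−L_z,max ≈ 0.4833ℏ; θ(m_l=-2) ≈ 105.50°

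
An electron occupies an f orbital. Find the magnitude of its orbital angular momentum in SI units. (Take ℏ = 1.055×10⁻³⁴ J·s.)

For an f orbital, l = 3.
|L| = ℏ√(l(l+1)) = ℏ√(3·4) = 2√3 ℏ
Numerically, |L| = 3.464 × (1.055×10⁻³⁴ J·s) = 3.655×10⁻³⁴ J·s.

|L| = 3.655×10⁻³⁴ J·s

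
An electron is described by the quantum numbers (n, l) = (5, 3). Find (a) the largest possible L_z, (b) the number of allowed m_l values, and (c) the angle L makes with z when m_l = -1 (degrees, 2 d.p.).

L_z,max = lℏ = 3ℏ.
There are 2l+1 = 7 values of m_l.
For m_l = -1: cos θ = -1/√12, θ ≈ 106.78°.

L_z,max = 3ℏ; 7 values; θ(m_l=-1) ≈ 106.78°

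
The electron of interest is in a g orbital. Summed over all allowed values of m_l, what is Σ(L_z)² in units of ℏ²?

Σ(L_z)² = 60 ℏ²

For a g orbital, l = 4.
m_l runs from −4 to 4, i.e. {-4, -3, -2, -1, 0, 1, 2, 3, 4}.
Σ m_l² = l(l+1)(2l+1)/3 = 4·5·9/3 = 60.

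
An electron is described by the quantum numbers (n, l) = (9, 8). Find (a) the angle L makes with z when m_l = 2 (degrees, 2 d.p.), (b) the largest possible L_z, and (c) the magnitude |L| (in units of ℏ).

For m_l = 2: cos θ = 2/√72, θ ≈ 76.37°.
L_z,max = lℏ = 8ℏ.
|L| = ℏ√(8·9) = 6√2 ℏ ≈ 8.485ℏ.

θ(m_l=2) ≈ 76.37°; L_z,max = 8ℏ; |L| = 6√2 ℏ ≈ 8.485ℏ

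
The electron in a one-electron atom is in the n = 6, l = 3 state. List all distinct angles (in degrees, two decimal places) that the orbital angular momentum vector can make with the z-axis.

|L| = ℏ√(l(l+1)) = 2√3 ℏ.
cos θ = m_l/√12 for each m_l ∈ {-3, -2, -1, 0, 1, 2, 3}.

θ ∈ {30.00°, 54.74°, 73.22°, 90.00°, 106.78°, 125.26°, 150.00°}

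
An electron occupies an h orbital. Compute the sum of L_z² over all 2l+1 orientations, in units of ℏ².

An h state has l = 5.
m_l runs from −5 to 5, i.e. {-5, -4, -3, -2, -1, 0, 1, 2, 3, 4, 5}.
Summing m² from −5 to 5: Σ m_l² = 110.

Σ(L_z)² = 110 ℏ²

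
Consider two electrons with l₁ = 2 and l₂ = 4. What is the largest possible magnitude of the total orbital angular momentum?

L runs from |2 − 4| = 2 to 2 + 4 = 6.
Allowed values: L = 2, 3, 4, 5, 6.
The largest magnitude corresponds to L = 6: |L_tot| = ℏ√(6·7) = √42 ℏ.

|L_tot|_max = √42 ℏ ≈ 6.481ℏ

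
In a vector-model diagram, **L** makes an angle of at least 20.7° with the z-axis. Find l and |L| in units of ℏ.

At minimum angle, m_l = l, so cos θ = l/√(l(l+1)); cos²θ = l/(l+1) = 0.8751.
Thus l = 0.8751/(1 − 0.8751) ≈ 7.
Then |L| = ℏ√(7·8) = 2√14 ℏ.

l = 7, |L| = 2√14 ℏ ≈ 7.483ℏ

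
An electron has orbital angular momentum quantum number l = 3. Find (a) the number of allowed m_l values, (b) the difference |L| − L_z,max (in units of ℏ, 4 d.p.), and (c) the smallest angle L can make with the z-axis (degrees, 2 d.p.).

There are 2l+1 = 7 values of m_l.
|L| − L_z,max = (2√3 − 3)ℏ ≈ 0.4641ℏ.
cos θ_min = 3/√12, so θ_min ≈ 30.00°.

7 values; |L|−L_z,max ≈ 0.4641ℏ; θ_min ≈ 30.00°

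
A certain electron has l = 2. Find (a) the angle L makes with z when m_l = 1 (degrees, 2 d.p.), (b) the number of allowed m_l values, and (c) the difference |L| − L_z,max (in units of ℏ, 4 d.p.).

For m_l = 1: cos θ = 1/√6, θ ≈ 65.91°.
There are 2l+1 = 5 values of m_l.
|L| − L_z,max = (√6 − 2)ℏ ≈ 0.4495ℏ.

θ(m_l=1) ≈ 65.91°; 5 values; |L|−L_z,max ≈ 0.4495ℏ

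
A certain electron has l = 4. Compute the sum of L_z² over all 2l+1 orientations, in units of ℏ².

The allowed m_l values are -4, -3, -2, -1, 0, 1, 2, 3, 4.
Σ m_l² = 2·(1 + 4 + 9 + 16) = 60.

Σ(L_z)² = 60 ℏ²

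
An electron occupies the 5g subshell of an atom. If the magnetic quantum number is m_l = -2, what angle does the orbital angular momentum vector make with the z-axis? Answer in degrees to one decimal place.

θ ≈ 116.6°

For 5g, l = 4.
|L| = ℏ√(l(l+1)) = 2√5 ℏ.
L_z = m_l ℏ = −2ℏ.
cos θ = L_z/|L| = -2/√20, so θ ≈ 116.6°.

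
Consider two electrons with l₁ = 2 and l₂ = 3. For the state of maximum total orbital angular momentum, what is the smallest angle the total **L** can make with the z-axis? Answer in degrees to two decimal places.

By the triangle rule, |l₁ − l₂| ≤ L ≤ l₁ + l₂.
L ∈ {1, 2, 3, 4, 5}.
The maximum is L = 5, with |L_tot| = ℏ√(5·6) = √30 ℏ.
The minimum angle with z is arccos(5/√30) ≈ 24.09°.

θ_min ≈ 24.09°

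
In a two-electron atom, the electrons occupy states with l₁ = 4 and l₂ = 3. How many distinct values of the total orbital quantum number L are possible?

7

By the triangle rule, |l₁ − l₂| ≤ L ≤ l₁ + l₂.
Allowed values: L = 1, 2, 3, 4, 5, 6, 7.
That is 7 values.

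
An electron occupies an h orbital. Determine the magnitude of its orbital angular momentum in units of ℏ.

|L| = √30 ℏ ≈ 5.477ℏ

For an h orbital, l = 5.
|L| = ℏ√(l(l+1)) = ℏ√(5·6) = √30 ℏ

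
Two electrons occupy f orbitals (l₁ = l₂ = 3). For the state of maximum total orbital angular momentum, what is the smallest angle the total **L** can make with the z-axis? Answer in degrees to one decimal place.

L runs from |3 − 3| = 0 to 3 + 3 = 6.
Allowed values: L = 0, 1, 2, 3, 4, 5, 6.
The maximum is L = 6, with |L_tot| = ℏ√(6·7) = √42 ℏ.
The minimum angle with z is arccos(6/√42) ≈ 22.2°.

θ_min ≈ 22.2°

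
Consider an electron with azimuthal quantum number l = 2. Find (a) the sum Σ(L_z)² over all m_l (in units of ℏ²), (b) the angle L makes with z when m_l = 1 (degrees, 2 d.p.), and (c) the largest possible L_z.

Σ(L_z)² = 10 ℏ²; θ(m_l=1) ≈ 65.91°; L_z,max = 2ℏ

Σ m_l² = 10, so Σ(L_z)² = 10 ℏ².
For m_l = 1: cos θ = 1/√6, θ ≈ 65.91°.
L_z,max = lℏ = 2ℏ.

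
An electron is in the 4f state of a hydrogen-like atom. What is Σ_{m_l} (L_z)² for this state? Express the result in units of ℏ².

Σ(L_z)² = 28 ℏ²

The 4f subshell has l = 3.
m_l runs from −3 to 3, i.e. {-3, -2, -1, 0, 1, 2, 3}.
Σ m_l² = 2·(1 + 4 + 9) = 28.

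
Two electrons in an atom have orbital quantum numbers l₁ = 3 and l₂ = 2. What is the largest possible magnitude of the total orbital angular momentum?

|L_tot|_max = √30 ℏ ≈ 5.477ℏ

The total orbital quantum number L ranges from |l₁ − l₂| to l₁ + l₂ in integer steps.
Allowed values: L = 1, 2, 3, 4, 5.
The largest magnitude corresponds to L = 5: |L_tot| = ℏ√(5·6) = √30 ℏ.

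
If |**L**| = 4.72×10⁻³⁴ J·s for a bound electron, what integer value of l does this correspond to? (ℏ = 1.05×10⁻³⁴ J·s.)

l = 4

Dividing by ℏ: |L|/ℏ ≈ 4.495.
(|L|/ℏ)² = l(l+1) ≈ 20.21 ⇒ l = 4.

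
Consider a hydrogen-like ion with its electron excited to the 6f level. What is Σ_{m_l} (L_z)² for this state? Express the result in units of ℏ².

Σ(L_z)² = 28 ℏ²

The 6f level has l = 3.
m_l ∈ {-3, -2, -1, 0, 1, 2, 3}.
Σ m_l² = 2·(1 + 4 + 9) = 28.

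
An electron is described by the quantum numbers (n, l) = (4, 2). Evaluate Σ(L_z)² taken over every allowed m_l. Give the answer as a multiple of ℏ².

m_l ∈ {-2, -1, 0, 1, 2}.
Summing m² from −2 to 2: Σ m_l² = 10.

Σ(L_z)² = 10 ℏ²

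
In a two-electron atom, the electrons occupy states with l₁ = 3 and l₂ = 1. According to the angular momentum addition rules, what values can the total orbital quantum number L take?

Angular momentum addition gives L = |l₁ − l₂|, …, l₁ + l₂.
Allowed values: L = 2, 3, 4.

L = 2, 3, 4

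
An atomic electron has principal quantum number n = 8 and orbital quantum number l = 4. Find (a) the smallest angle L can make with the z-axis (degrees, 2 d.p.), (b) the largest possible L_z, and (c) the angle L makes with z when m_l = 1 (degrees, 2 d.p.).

cos θ_min = 4/√20, so θ_min ≈ 26.57°.
L_z,max = lℏ = 4ℏ.
For m_l = 1: cos θ = 1/√20, θ ≈ 77.08°.

θ_min ≈ 26.57°; L_z,max = 4ℏ; θ(m_l=1) ≈ 77.08°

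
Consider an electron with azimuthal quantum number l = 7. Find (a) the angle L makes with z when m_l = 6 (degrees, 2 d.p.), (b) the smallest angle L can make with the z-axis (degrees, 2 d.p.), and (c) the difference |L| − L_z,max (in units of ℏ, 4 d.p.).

For m_l = 6: cos θ = 6/√56, θ ≈ 36.70°.
cos θ_min = 7/√56, so θ_min ≈ 20.70°.
|L| − L_z,max = (2√14 − 7)ℏ ≈ 0.4833ℏ.

θ(m_l=6) ≈ 36.70°; θ_min ≈ 20.70°; |L|−L_z,max ≈ 0.4833ℏ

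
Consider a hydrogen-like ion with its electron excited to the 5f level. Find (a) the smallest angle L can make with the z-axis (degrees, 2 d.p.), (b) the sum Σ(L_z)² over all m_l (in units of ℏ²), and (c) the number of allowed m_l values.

The 5f level has l = 3.
cos θ_min = 3/√12, so θ_min ≈ 30.00°.
Σ m_l² = 28, so Σ(L_z)² = 28 ℏ².
There are 2l+1 = 7 values of m_l.

θ_min ≈ 30.00°; Σ(L_z)² = 28 ℏ²; 7 values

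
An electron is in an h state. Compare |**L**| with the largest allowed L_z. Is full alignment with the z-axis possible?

No: L_z,max = 5ℏ < |L| = √30 ℏ ≈ 5.477ℏ

An h state has l = 5.
|L| = √30 ℏ ≈ 5.4772ℏ, while L_z,max = lℏ = 5ℏ.
Since |L| > L_z,max, the vector can never point exactly along z; the closest it comes is θ_min = arccos(5/√30) ≈ 24.1°.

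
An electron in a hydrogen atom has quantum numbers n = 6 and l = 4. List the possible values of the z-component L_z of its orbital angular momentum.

L_z = m_l ℏ with m_l ranging from −l to +l in integer steps.
For l = 4: m_l ∈ {-4, -3, -2, -1, 0, 1, 2, 3, 4}.

L_z ∈ {−4ℏ, −3ℏ, −2ℏ, −ℏ, 0, ℏ, 2ℏ, 3ℏ, 4ℏ}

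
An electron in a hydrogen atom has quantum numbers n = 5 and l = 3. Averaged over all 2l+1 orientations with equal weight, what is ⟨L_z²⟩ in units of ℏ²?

The allowed m_l values are -3, -2, -1, 0, 1, 2, 3.
⟨L_z²⟩ = ℏ²·(Σ m_l²)/(2l+1) = ℏ²·28/7 = 4ℏ².

⟨L_z²⟩ = 4 ℏ²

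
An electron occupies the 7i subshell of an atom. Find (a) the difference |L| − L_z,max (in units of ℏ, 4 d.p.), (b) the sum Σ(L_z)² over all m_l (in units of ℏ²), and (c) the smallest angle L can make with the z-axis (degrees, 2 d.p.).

7i means n = 7, l = 6.
|L| − L_z,max = (√42 − 6)ℏ ≈ 0.4807ℏ.
Σ m_l² = 182, so Σ(L_z)² = 182 ℏ².
cos θ_min = 6/√42, so θ_min ≈ 22.21°.

|L|−L_z,max ≈ 0.4807ℏ; Σ(L_z)² = 182 ℏ²; θ_min ≈ 22.21°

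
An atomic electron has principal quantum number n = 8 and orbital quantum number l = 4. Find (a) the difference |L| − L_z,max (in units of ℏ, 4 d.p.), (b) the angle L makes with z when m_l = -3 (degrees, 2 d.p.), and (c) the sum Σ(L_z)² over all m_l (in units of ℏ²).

|L| − L_z,max = (2√5 − 4)ℏ ≈ 0.4721ℏ.
For m_l = -3: cos θ = -3/√20, θ ≈ 132.13°.
Σ m_l² = 60, so Σ(L_z)² = 60 ℏ².

|L|−L_z,max ≈ 0.4721ℏ; θ(m_l=-3) ≈ 132.13°; Σ(L_z)² = 60 ℏ²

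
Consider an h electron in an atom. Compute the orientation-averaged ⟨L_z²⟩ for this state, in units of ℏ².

⟨L_z²⟩ = 10 ℏ²

An h state has l = 5.
m_l ∈ {-5, -4, -3, -2, -1, 0, 1, 2, 3, 4, 5}.
Average of L_z² over 11 states: 110/11 ℏ² = 10 ℏ².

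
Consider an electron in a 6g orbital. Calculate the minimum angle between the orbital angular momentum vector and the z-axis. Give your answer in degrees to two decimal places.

6g means n = 6, l = 4.
|L|² = l(l+1)ℏ² = 20ℏ², so |L| = 2√5 ℏ.
The smallest angle corresponds to the largest L_z, i.e. m_l = l = 4, giving L_z = 4ℏ.
cos θ_min = 4/√20, so θ_min ≈ 26.57°.

θ_min ≈ 26.57°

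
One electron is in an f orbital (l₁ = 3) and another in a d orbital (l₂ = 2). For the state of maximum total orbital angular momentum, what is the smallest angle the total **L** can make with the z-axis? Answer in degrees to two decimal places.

The total orbital quantum number L ranges from |l₁ − l₂| to l₁ + l₂ in integer steps.
So L can be 1, 2, 3, 4, 5.
The maximum is L = 5, with |L_tot| = ℏ√(5·6) = √30 ℏ.
The minimum angle with z is arccos(5/√30) ≈ 24.09°.

θ_min ≈ 24.09°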